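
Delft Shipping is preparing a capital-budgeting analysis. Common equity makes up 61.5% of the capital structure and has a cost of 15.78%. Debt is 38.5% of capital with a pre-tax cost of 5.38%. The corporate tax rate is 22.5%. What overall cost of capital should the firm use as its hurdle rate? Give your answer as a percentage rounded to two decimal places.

After-tax cost of debt = 5.38% × (1 − 22.5%) = 4.1695%.
WACC = 0.615 × 15.7800% + 0.385 × 4.1695% = 11.3100%.

11.31%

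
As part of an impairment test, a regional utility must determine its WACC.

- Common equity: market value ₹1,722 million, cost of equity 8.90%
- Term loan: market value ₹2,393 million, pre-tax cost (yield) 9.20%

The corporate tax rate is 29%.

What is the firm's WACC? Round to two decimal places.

7.52%

Total capital V = 1722 + 2393 = 4115.
Equity: weight = 1722/4115 = 0.4185; cost = 8.9%.
Term loan: weight = 2393/4115 = 0.5815; after-tax cost = 9.2% × (1 − 29%) = 6.5320%.
WACC = 0.4185 × 8.9000% + 0.5815 × 6.5320% = 7.5229%.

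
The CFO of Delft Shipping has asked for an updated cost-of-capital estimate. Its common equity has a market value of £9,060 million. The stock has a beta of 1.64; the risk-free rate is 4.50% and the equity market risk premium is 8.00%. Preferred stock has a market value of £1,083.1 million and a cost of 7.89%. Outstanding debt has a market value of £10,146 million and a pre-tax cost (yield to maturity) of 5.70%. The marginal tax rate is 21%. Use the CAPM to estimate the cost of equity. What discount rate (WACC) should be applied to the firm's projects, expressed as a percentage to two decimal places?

Cost of equity via CAPM: Re = 4.5% + 1.64 × 8.0% = 17.6200%.
Total capital V = 9060 + 1083.1 + 10146 = 20289.1.
Equity: weight = 9060/20289.1 = 0.4465; cost = 17.62%.
Preferred: weight = 1083.1/20289.1 = 0.0534; cost = 7.89%.
Debt: weight = 10146/20289.1 = 0.5001; after-tax cost = 5.7% × (1 − 21%) = 4.5030%.
WACC = 0.4465 × 17.6200% + 0.0534 × 7.8900% + 0.5001 × 4.5030% = 10.5411%.

10.54%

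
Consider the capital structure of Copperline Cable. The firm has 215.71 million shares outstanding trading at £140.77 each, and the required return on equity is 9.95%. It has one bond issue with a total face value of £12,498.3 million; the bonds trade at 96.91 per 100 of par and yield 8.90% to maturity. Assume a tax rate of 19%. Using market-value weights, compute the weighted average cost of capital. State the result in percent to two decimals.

9.17%

Market value of equity E = 140.77 × 215.71m = 30365.4967m. Market value of debt D = 12498.3m × 96.91/100 = 12112.10253m.
Total capital V = 30365.4967 + 12112.10253 = 42477.59923.
Equity: weight = 30365.4967/42477.59923 = 0.7149; cost = 9.95%.
Bonds outstanding: weight = 12112.10253/42477.59923 = 0.2851; after-tax cost = 8.9% × (1 − 19%) = 7.2090%.
WACC = 0.7149 × 9.9500% + 0.2851 × 7.2090% = 9.1684%.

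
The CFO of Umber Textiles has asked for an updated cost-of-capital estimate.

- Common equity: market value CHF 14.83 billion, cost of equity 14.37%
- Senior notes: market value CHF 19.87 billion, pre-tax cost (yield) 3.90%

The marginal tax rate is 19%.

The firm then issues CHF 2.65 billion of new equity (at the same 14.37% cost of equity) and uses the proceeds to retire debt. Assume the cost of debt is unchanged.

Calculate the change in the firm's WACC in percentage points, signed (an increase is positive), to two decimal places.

+0.86 pp

Current WACC:
Total capital V = 14.83 + 19.87 = 34.7.
Equity: weight = 14.83/34.7 = 0.4274; cost = 14.37%.
Senior notes: weight = 19.87/34.7 = 0.5726; after-tax cost = 3.9% × (1 − 19%) = 3.1590%.
WACC = 0.4274 × 14.3700% + 0.5726 × 3.1590% = 7.9503%.
After the change:
Total capital V = 17.48 + 17.22 = 34.7.
Equity: weight = 17.48/34.7 = 0.5037; cost = 14.37%.
Senior notes: weight = 17.22/34.7 = 0.4963; after-tax cost = 3.9% × (1 − 19%) = 3.1590%.
WACC = 0.5037 × 14.3700% + 0.4963 × 3.1590% = 8.8065%.
Change in WACC = 8.8065% − 7.9503% = 0.8562 pp.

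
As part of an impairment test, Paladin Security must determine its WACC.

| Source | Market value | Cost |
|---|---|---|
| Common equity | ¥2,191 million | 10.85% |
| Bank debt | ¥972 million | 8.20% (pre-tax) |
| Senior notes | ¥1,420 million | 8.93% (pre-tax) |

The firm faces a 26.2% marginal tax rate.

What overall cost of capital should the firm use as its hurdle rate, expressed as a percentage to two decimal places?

Total capital V = 2191 + 972 + 1420 = 4583.
Equity: weight = 2191/4583 = 0.4781; cost = 10.85%.
Bank debt: weight = 972/4583 = 0.2121; after-tax cost = 8.2% × (1 − 26.2%) = 6.0516%.
Senior notes: weight = 1420/4583 = 0.3098; after-tax cost = 8.93% × (1 − 26.2%) = 6.5903%.
WACC = 0.4781 × 10.8500% + 0.2121 × 6.0516% + 0.3098 × 6.5903% = 8.5125%.

8.51%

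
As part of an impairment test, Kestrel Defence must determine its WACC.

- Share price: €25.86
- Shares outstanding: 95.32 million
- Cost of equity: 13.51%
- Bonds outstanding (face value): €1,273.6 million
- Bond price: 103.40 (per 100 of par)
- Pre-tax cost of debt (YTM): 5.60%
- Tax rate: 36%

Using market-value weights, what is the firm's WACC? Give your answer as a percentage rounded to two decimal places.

10.05%

Market value of equity E = 25.86 × 95.32m = 2464.9752m. Market value of debt D = 1273.6m × 103.4/100 = 1316.9024m.
Total capital V = 2464.9752 + 1316.9024 = 3781.8776.
Equity: weight = 2464.9752/3781.8776 = 0.6518; cost = 13.51%.
Bonds outstanding: weight = 1316.9024/3781.8776 = 0.3482; after-tax cost = 5.6% × (1 − 36%) = 3.5840%.
WACC = 0.6518 × 13.5100% + 0.3482 × 3.5840% = 10.0536%.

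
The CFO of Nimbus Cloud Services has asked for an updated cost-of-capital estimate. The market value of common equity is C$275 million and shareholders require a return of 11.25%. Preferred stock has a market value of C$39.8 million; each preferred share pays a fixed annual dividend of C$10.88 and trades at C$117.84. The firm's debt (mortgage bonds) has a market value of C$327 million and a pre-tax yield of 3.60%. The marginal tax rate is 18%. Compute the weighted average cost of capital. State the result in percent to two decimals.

Cost of preferred: Rp = 10.88 / 117.84 = 9.2329%.
Total capital V = 275 + 39.8 + 327 = 641.8.
Equity: weight = 275/641.8 = 0.4285; cost = 11.25%.
Preferred: weight = 39.8/641.8 = 0.0620; cost = 9.2329%.
Mortgage bonds: weight = 327/641.8 = 0.5095; after-tax cost = 3.6% × (1 − 18%) = 2.9520%.
WACC = 0.4285 × 11.2500% + 0.0620 × 9.2329% + 0.5095 × 2.9520% = 6.8970%.

6.90%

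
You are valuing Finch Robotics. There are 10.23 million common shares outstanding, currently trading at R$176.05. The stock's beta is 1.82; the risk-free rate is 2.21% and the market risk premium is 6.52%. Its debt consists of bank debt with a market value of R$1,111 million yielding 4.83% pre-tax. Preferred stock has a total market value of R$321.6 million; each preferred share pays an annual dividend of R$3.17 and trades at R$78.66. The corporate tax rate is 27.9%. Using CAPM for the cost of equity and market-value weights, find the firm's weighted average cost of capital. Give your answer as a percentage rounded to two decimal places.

Cost of equity via CAPM: Re = 2.21% + 1.82 × 6.52% = 14.0764%.
Cost of preferred: Rp = 3.17 / 78.66 = 4.0300%.
Market value of equity E = 176.05 × 10.23m = 1800.9915m.
Total capital V = 1800.9915 + 321.6 + 1111 = 3233.5915.
Equity: weight = 1800.9915/3233.5915 = 0.5570; cost = 14.0764%.
Preferred: weight = 321.6/3233.5915 = 0.0995; cost = 4.03%.
Bank debt: weight = 1111/3233.5915 = 0.3436; after-tax cost = 4.83% × (1 − 27.9%) = 3.4824%.
WACC = 0.5570 × 14.0764% + 0.0995 × 4.0300% + 0.3436 × 3.4824% = 9.4373%.

9.44%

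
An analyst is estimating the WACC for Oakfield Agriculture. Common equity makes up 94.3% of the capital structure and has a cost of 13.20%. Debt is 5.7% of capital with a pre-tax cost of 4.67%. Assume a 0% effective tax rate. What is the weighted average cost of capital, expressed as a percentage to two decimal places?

12.71%

After-tax cost of debt = 4.67% × (1 − 0%) = 4.6700%.
WACC = 0.943 × 13.2000% + 0.057 × 4.6700% = 12.7138%.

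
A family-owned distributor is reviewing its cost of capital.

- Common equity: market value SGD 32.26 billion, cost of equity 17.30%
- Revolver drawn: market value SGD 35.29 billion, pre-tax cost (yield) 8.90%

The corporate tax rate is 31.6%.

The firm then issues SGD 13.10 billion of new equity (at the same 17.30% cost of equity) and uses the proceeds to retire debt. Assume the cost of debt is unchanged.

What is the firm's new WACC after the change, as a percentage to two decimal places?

After the change:
Total capital V = 45.36 + 22.19 = 67.55.
Equity: weight = 45.36/67.55 = 0.6715; cost = 17.3%.
Revolver drawn: weight = 22.19/67.55 = 0.3285; after-tax cost = 8.9% × (1 − 31.6%) = 6.0876%.
WACC = 0.6715 × 17.3000% + 0.3285 × 6.0876% = 13.6168%.

13.62%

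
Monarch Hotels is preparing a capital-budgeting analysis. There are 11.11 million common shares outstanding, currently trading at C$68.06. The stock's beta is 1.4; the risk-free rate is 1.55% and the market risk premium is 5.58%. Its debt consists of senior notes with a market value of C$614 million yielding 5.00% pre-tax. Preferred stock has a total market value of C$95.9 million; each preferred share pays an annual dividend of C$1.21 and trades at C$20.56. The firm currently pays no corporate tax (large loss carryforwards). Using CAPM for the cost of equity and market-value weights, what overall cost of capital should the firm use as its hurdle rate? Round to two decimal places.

7.31%

Cost of equity via CAPM: Re = 1.55% + 1.4 × 5.58% = 9.3620%.
Cost of preferred: Rp = 1.21 / 20.56 = 5.8852%.
Market value of equity E = 68.06 × 11.11m = 756.1466m.
Total capital V = 756.1466 + 95.9 + 614 = 1466.0466.
Equity: weight = 756.1466/1466.0466 = 0.5158; cost = 9.362%.
Preferred: weight = 95.9/1466.0466 = 0.0654; cost = 5.8852%.
Senior notes: weight = 614/1466.0466 = 0.4188; after-tax cost = 5% × (1 − 0%) = 5.0000%.
WACC = 0.5158 × 9.3620% + 0.0654 × 5.8852% + 0.4188 × 5.0000% = 7.3077%.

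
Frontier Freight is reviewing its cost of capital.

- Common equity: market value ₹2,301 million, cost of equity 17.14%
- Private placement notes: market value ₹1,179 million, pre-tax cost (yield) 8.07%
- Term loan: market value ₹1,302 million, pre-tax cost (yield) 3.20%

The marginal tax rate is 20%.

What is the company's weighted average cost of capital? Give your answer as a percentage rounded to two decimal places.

10.54%

Total capital V = 2301 + 1179 + 1302 = 4782.
Equity: weight = 2301/4782 = 0.4812; cost = 17.14%.
Private placement notes: weight = 1179/4782 = 0.2465; after-tax cost = 8.07% × (1 − 20%) = 6.4560%.
Term loan: weight = 1302/4782 = 0.2723; after-tax cost = 3.2% × (1 − 20%) = 2.5600%.
WACC = 0.4812 × 17.1400% + 0.2465 × 6.4560% + 0.2723 × 2.5600% = 10.5362%.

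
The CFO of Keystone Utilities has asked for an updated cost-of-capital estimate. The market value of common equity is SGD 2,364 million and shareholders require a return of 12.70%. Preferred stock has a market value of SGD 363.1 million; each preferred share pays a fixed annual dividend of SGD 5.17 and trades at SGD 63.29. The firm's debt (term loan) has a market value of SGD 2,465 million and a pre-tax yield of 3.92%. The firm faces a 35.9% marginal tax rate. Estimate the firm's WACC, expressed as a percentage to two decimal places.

Cost of preferred: Rp = 5.17 / 63.29 = 8.1687%.
Total capital V = 2364 + 363.1 + 2465 = 5192.1.
Equity: weight = 2364/5192.1 = 0.4553; cost = 12.7%.
Preferred: weight = 363.1/5192.1 = 0.0699; cost = 8.1687%.
Term loan: weight = 2465/5192.1 = 0.4748; after-tax cost = 3.92% × (1 − 35.9%) = 2.5127%.
WACC = 0.4553 × 12.7000% + 0.0699 × 8.1687% + 0.4748 × 2.5127% = 7.5466%.

7.55%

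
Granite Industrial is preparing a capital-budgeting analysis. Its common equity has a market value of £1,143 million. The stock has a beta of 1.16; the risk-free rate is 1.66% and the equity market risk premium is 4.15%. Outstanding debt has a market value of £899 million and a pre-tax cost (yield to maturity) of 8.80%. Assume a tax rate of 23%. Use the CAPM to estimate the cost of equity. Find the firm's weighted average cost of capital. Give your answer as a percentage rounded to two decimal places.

Cost of equity via CAPM: Re = 1.66% + 1.16 × 4.15% = 6.4740%.
Total capital V = 1143 + 899 = 2042.
Equity: weight = 1143/2042 = 0.5597; cost = 6.474%.
Debt: weight = 899/2042 = 0.4403; after-tax cost = 8.8% × (1 − 23%) = 6.7760%.
WACC = 0.5597 × 6.4740% + 0.4403 × 6.7760% = 6.6070%.

6.61%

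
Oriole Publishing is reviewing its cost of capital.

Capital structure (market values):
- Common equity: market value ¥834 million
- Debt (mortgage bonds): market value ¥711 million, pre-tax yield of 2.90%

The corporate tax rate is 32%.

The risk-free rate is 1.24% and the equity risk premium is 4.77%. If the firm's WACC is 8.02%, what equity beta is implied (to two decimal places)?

Total capital V = 834 + 711 = 1545.
Equity weight = 834/1545 = 0.5398.
Mortgage bonds weight = 711/1545 = 0.4602.
Debt contribution = 0.4602 × 2.9% × (1 − 32%) = 0.9075%.
Required equity contribution = 8.02% − 0.9075% = 7.1125%  ⇒  Re = 13.1760%.
CAPM: 13.1760% = 1.24% + β × 4.77%  ⇒  β = 2.5023.

2.50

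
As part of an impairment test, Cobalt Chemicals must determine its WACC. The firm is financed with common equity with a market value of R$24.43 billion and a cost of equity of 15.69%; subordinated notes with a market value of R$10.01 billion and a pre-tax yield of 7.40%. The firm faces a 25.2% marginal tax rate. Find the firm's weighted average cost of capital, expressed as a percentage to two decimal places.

Total capital V = 24.43 + 10.01 = 34.44.
Equity: weight = 24.43/34.44 = 0.7093; cost = 15.69%.
Subordinated notes: weight = 10.01/34.44 = 0.2907; after-tax cost = 7.4% × (1 − 25.2%) = 5.5352%.
WACC = 0.7093 × 15.6900% + 0.2907 × 5.5352% = 12.7385%.

12.74%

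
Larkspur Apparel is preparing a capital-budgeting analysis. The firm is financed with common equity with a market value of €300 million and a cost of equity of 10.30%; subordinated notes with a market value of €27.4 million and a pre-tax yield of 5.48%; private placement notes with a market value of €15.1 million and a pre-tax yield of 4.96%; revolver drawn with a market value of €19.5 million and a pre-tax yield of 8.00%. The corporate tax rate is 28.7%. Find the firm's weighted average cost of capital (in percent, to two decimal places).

Total capital V = 300 + 27.4 + 15.1 + 19.5 = 362.
Equity: weight = 300/362 = 0.8287; cost = 10.3%.
Subordinated notes: weight = 27.4/362 = 0.0757; after-tax cost = 5.48% × (1 − 28.7%) = 3.9072%.
Private placement notes: weight = 15.1/362 = 0.0417; after-tax cost = 4.96% × (1 − 28.7%) = 3.5365%.
Revolver drawn: weight = 19.5/362 = 0.0539; after-tax cost = 8% × (1 − 28.7%) = 5.7040%.
WACC = 0.8287 × 10.3000% + 0.0757 × 3.9072% + 0.0417 × 3.5365% + 0.0539 × 5.7040% = 9.2864%.

9.29%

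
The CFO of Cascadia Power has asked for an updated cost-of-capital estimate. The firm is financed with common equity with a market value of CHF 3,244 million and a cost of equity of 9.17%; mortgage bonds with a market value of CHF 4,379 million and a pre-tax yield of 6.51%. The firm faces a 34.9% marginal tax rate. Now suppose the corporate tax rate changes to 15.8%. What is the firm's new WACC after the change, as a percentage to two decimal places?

7.05%

After the change:
Total capital V = 3244 + 4379 = 7623.
Equity: weight = 3244/7623 = 0.4256; cost = 9.17%.
Mortgage bonds: weight = 4379/7623 = 0.5744; after-tax cost = 6.51% × (1 − 15.8%) = 5.4814%.
WACC = 0.4256 × 9.1700% + 0.5744 × 5.4814% = 7.0511%.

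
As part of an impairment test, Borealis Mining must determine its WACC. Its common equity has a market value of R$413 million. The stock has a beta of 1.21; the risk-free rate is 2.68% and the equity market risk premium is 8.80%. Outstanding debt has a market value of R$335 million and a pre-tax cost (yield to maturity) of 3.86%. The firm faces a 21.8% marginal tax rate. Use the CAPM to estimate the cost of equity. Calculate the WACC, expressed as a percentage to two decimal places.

8.71%

Cost of equity via CAPM: Re = 2.68% + 1.21 × 8.8% = 13.3280%.
Total capital V = 413 + 335 = 748.
Equity: weight = 413/748 = 0.5521; cost = 13.328%.
Debt: weight = 335/748 = 0.4479; after-tax cost = 3.86% × (1 − 21.8%) = 3.0185%.
WACC = 0.5521 × 13.3280% + 0.4479 × 3.0185% = 8.7108%.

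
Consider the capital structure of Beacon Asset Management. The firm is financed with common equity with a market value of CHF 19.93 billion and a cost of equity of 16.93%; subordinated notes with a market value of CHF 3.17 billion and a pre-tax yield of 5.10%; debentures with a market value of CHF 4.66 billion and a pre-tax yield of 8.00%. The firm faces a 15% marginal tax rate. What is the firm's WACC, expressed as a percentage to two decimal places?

Total capital V = 19.93 + 3.17 + 4.66 = 27.76.
Equity: weight = 19.93/27.76 = 0.7179; cost = 16.93%.
Subordinated notes: weight = 3.17/27.76 = 0.1142; after-tax cost = 5.1% × (1 − 15%) = 4.3350%.
Debentures: weight = 4.66/27.76 = 0.1679; after-tax cost = 8% × (1 − 15%) = 6.8000%.
WACC = 0.7179 × 16.9300% + 0.1142 × 4.3350% + 0.1679 × 6.8000% = 13.7912%.

13.79%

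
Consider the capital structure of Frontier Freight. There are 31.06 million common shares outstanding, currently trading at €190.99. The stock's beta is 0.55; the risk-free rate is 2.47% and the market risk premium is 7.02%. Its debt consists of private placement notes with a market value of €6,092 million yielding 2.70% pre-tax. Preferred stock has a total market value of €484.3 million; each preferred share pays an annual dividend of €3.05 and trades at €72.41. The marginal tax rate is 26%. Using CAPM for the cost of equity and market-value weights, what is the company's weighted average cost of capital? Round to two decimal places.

Cost of equity via CAPM: Re = 2.47% + 0.55 × 7.02% = 6.3310%.
Cost of preferred: Rp = 3.05 / 72.41 = 4.2121%.
Market value of equity E = 190.99 × 31.06m = 5932.1494m.
Total capital V = 5932.1494 + 484.3 + 6092 = 12508.4494.
Equity: weight = 5932.1494/12508.4494 = 0.4743; cost = 6.331%.
Preferred: weight = 484.3/12508.4494 = 0.0387; cost = 4.2121%.
Private placement notes: weight = 6092/12508.4494 = 0.4870; after-tax cost = 2.7% × (1 − 26%) = 1.9980%.
WACC = 0.4743 × 6.3310% + 0.0387 × 4.2121% + 0.4870 × 1.9980% = 4.1387%.

4.14%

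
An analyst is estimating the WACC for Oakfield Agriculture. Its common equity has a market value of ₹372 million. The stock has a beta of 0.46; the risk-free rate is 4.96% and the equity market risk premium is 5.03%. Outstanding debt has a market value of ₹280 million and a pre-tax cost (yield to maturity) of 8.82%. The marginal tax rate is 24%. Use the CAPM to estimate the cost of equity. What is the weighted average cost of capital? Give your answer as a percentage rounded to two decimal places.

7.03%

Cost of equity via CAPM: Re = 4.96% + 0.46 × 5.03% = 7.2738%.
Total capital V = 372 + 280 = 652.
Equity: weight = 372/652 = 0.5706; cost = 7.2738%.
Debt: weight = 280/652 = 0.4294; after-tax cost = 8.82% × (1 − 24%) = 6.7032%.
WACC = 0.5706 × 7.2738% + 0.4294 × 6.7032% = 7.0288%.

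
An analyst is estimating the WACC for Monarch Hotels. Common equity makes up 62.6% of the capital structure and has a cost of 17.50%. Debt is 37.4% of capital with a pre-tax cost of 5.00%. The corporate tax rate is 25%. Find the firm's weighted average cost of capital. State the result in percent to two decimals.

12.36%

After-tax cost of debt = 5% × (1 − 25%) = 3.7500%.
WACC = 0.626 × 17.5000% + 0.374 × 3.7500% = 12.3575%.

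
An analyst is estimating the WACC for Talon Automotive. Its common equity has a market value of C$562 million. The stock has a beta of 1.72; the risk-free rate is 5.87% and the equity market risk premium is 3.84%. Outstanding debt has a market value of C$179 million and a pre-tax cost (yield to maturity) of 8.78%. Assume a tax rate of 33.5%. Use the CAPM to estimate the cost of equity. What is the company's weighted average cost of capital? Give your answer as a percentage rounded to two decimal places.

10.87%

Cost of equity via CAPM: Re = 5.87% + 1.72 × 3.84% = 12.4748%.
Total capital V = 562 + 179 = 741.
Equity: weight = 562/741 = 0.7584; cost = 12.4748%.
Debt: weight = 179/741 = 0.2416; after-tax cost = 8.78% × (1 − 33.5%) = 5.8387%.
WACC = 0.7584 × 12.4748% + 0.2416 × 5.8387% = 10.8717%.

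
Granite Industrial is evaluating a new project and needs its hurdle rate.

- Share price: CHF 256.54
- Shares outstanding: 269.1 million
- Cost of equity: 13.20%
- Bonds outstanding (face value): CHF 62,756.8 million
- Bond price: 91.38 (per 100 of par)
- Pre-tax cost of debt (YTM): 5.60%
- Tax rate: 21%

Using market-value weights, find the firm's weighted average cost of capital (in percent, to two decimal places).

9.22%

Market value of equity E = 256.54 × 269.1m = 69034.914m. Market value of debt D = 62756.8m × 91.38/100 = 57347.16384m.
Total capital V = 69034.914 + 57347.16384 = 126382.07784.
Equity: weight = 69034.914/126382.07784 = 0.5462; cost = 13.2%.
Bonds outstanding: weight = 57347.16384/126382.07784 = 0.4538; after-tax cost = 5.6% × (1 − 21%) = 4.4240%.
WACC = 0.5462 × 13.2000% + 0.4538 × 4.4240% = 9.2178%.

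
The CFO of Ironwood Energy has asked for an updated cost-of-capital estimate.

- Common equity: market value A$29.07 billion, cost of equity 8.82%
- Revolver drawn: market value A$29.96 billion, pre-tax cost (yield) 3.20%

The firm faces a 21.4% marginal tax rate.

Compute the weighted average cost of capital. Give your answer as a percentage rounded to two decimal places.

5.62%

Total capital V = 29.07 + 29.96 = 59.03.
Equity: weight = 29.07/59.03 = 0.4925; cost = 8.82%.
Revolver drawn: weight = 29.96/59.03 = 0.5075; after-tax cost = 3.2% × (1 − 21.4%) = 2.5152%.
WACC = 0.4925 × 8.8200% + 0.5075 × 2.5152% = 5.6201%.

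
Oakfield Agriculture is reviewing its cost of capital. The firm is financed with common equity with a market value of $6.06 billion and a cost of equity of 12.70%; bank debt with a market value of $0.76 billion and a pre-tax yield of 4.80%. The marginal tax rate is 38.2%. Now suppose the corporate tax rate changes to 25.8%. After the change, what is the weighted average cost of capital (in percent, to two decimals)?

After the change:
Total capital V = 6.06 + 0.76 = 6.82.
Equity: weight = 6.06/6.82 = 0.8886; cost = 12.7%.
Bank debt: weight = 0.76/6.82 = 0.1114; after-tax cost = 4.8% × (1 − 25.8%) = 3.5616%.
WACC = 0.8886 × 12.7000% + 0.1114 × 3.5616% = 11.6816%.

11.68%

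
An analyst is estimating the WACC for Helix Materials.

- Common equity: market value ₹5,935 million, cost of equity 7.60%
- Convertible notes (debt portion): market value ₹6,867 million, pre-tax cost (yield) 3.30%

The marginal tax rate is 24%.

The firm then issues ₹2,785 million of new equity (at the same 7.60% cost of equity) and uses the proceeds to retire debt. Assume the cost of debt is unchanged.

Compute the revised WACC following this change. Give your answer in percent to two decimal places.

After the change:
Total capital V = 8720 + 4082 = 12802.
Equity: weight = 8720/12802 = 0.6811; cost = 7.6%.
Convertible notes (debt portion): weight = 4082/12802 = 0.3189; after-tax cost = 3.3% × (1 − 24%) = 2.5080%.
WACC = 0.6811 × 7.6000% + 0.3189 × 2.5080% = 5.9764%.

5.98%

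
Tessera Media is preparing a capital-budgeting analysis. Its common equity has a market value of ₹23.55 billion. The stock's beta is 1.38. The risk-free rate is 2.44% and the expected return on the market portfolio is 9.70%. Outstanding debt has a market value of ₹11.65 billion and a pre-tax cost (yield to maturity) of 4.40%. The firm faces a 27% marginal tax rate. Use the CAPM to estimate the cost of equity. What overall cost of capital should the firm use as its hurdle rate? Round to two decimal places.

Market risk premium = 9.7% − 2.44% = 7.26%.
Cost of equity via CAPM: Re = 2.44% + 1.38 × 7.26% = 12.4588%.
Total capital V = 23.55 + 11.65 = 35.2.
Equity: weight = 23.55/35.2 = 0.6690; cost = 12.4588%.
Debt: weight = 11.65/35.2 = 0.3310; after-tax cost = 4.4% × (1 − 27%) = 3.2120%.
WACC = 0.6690 × 12.4588% + 0.3310 × 3.2120% = 9.3984%.

9.40%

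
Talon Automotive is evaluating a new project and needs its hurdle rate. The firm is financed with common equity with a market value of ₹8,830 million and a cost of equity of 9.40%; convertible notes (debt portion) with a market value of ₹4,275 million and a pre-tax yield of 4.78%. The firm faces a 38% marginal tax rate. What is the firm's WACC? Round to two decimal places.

7.30%

Total capital V = 8830 + 4275 = 13105.
Equity: weight = 8830/13105 = 0.6738; cost = 9.4%.
Convertible notes (debt portion): weight = 4275/13105 = 0.3262; after-tax cost = 4.78% × (1 − 38%) = 2.9636%.
WACC = 0.6738 × 9.4000% + 0.3262 × 2.9636% = 7.3004%.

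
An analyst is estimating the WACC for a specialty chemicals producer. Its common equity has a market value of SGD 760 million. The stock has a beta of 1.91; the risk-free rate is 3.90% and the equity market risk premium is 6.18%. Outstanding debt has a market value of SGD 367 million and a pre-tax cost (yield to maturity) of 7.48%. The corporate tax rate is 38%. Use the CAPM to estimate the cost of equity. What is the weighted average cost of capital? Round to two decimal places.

Cost of equity via CAPM: Re = 3.9% + 1.91 × 6.18% = 15.7038%.
Total capital V = 760 + 367 = 1127.
Equity: weight = 760/1127 = 0.6744; cost = 15.7038%.
Debt: weight = 367/1127 = 0.3256; after-tax cost = 7.48% × (1 − 38%) = 4.6376%.
WACC = 0.6744 × 15.7038% + 0.3256 × 4.6376% = 12.1002%.

12.10%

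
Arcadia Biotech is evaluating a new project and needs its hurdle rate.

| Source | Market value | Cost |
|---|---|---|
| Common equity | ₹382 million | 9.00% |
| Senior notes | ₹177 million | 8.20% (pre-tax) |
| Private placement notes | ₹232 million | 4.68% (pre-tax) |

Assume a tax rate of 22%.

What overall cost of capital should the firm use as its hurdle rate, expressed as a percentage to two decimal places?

Total capital V = 382 + 177 + 232 = 791.
Equity: weight = 382/791 = 0.4829; cost = 9%.
Senior notes: weight = 177/791 = 0.2238; after-tax cost = 8.2% × (1 − 22%) = 6.3960%.
Private placement notes: weight = 232/791 = 0.2933; after-tax cost = 4.68% × (1 − 22%) = 3.6504%.
WACC = 0.4829 × 9.0000% + 0.2238 × 6.3960% + 0.2933 × 3.6504% = 6.8483%.

6.85%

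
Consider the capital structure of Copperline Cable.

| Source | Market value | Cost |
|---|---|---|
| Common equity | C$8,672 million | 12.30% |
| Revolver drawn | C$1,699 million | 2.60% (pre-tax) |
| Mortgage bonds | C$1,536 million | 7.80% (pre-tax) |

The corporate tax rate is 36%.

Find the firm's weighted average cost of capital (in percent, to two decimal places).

9.84%

Total capital V = 8672 + 1699 + 1536 = 11907.
Equity: weight = 8672/11907 = 0.7283; cost = 12.3%.
Revolver drawn: weight = 1699/11907 = 0.1427; after-tax cost = 2.6% × (1 − 36%) = 1.6640%.
Mortgage bonds: weight = 1536/11907 = 0.1290; after-tax cost = 7.8% × (1 − 36%) = 4.9920%.
WACC = 0.7283 × 12.3000% + 0.1427 × 1.6640% + 0.1290 × 4.9920% = 9.8396%.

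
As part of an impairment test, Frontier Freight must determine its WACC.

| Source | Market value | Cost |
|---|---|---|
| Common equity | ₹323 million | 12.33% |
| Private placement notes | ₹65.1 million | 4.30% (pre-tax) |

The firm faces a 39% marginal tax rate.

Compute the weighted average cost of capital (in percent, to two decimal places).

Total capital V = 323 + 65.1 = 388.1.
Equity: weight = 323/388.1 = 0.8323; cost = 12.33%.
Private placement notes: weight = 65.1/388.1 = 0.1677; after-tax cost = 4.3% × (1 − 39%) = 2.6230%.
WACC = 0.8323 × 12.3300% + 0.1677 × 2.6230% = 10.7017%.

10.70%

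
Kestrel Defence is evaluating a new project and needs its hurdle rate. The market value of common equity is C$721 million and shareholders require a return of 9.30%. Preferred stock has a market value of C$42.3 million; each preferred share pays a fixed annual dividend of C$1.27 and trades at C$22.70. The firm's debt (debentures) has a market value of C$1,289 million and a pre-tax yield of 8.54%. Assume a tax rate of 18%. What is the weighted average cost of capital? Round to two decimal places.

Cost of preferred: Rp = 1.27 / 22.7 = 5.5947%.
Total capital V = 721 + 42.3 + 1289 = 2052.3.
Equity: weight = 721/2052.3 = 0.3513; cost = 9.3%.
Preferred: weight = 42.3/2052.3 = 0.0206; cost = 5.5947%.
Debentures: weight = 1289/2052.3 = 0.6281; after-tax cost = 8.54% × (1 − 18%) = 7.0028%.
WACC = 0.3513 × 9.3000% + 0.0206 × 5.5947% + 0.6281 × 7.0028% = 7.7808%.

7.78%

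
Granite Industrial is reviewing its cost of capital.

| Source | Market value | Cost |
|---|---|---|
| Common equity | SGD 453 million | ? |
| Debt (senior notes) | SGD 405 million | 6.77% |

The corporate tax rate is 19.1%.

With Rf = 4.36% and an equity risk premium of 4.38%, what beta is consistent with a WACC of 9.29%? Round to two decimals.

Total capital V = 453 + 405 = 858.
Equity weight = 453/858 = 0.5280.
Senior notes weight = 405/858 = 0.4720.
Debt contribution = 0.4720 × 6.77% × (1 − 19.1%) = 2.5853%.
Required equity contribution = 9.29% − 2.5853% = 6.7047%  ⇒  Re = 12.6990%.
CAPM: 12.6990% = 4.36% + β × 4.38%  ⇒  β = 1.9039.

1.90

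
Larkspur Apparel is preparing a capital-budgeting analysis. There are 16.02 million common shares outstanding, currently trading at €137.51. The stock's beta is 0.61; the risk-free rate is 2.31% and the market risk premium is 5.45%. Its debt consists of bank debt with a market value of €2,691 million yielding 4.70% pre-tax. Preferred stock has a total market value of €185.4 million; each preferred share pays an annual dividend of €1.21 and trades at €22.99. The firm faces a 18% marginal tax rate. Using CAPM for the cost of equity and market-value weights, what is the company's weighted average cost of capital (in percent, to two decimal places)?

Cost of equity via CAPM: Re = 2.31% + 0.61 × 5.45% = 5.6345%.
Cost of preferred: Rp = 1.21 / 22.99 = 5.2632%.
Market value of equity E = 137.51 × 16.02m = 2202.9102m.
Total capital V = 2202.9102 + 185.4 + 2691 = 5079.3102.
Equity: weight = 2202.9102/5079.3102 = 0.4337; cost = 5.6345%.
Preferred: weight = 185.4/5079.3102 = 0.0365; cost = 5.2632%.
Bank debt: weight = 2691/5079.3102 = 0.5298; after-tax cost = 4.7% × (1 − 18%) = 3.8540%.
WACC = 0.4337 × 5.6345% + 0.0365 × 5.2632% + 0.5298 × 3.8540% = 4.6776%.

4.68%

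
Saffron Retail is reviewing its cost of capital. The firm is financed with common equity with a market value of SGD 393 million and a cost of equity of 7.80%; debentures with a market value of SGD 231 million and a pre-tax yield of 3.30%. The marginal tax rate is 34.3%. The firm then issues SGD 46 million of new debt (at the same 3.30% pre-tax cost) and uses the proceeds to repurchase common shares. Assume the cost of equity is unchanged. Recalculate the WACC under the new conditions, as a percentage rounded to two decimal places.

5.30%

After the change:
Total capital V = 347 + 277 = 624.
Equity: weight = 347/624 = 0.5561; cost = 7.8%.
Debentures: weight = 277/624 = 0.4439; after-tax cost = 3.3% × (1 − 34.3%) = 2.1681%.
WACC = 0.5561 × 7.8000% + 0.4439 × 2.1681% = 5.2999%.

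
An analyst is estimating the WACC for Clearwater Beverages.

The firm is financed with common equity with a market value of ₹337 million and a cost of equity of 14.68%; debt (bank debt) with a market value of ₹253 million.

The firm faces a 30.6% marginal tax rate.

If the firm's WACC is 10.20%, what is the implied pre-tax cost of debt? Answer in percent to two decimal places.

6.10%

Total capital V = 337 + 253 = 590.
Equity weight = 337/590 = 0.5712.
Bank debt weight = 253/590 = 0.4288.
Equity contribution = 0.5712 × 14.68% = 8.3850%.
Remaining for debt = 10.2% − 8.3850% = 1.8150%.
Rd × (1 − 30.6%) × 0.4288 = 1.8150%  ⇒  Rd = 6.0988%.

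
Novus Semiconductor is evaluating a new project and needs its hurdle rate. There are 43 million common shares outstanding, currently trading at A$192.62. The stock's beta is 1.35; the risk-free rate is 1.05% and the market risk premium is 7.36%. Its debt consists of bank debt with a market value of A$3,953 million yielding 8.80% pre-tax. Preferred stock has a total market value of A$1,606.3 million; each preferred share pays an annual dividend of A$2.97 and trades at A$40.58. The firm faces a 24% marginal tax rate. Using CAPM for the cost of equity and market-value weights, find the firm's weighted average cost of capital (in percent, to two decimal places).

Cost of equity via CAPM: Re = 1.05% + 1.35 × 7.36% = 10.9860%.
Cost of preferred: Rp = 2.97 / 40.58 = 7.3189%.
Market value of equity E = 192.62 × 43m = 8282.66m.
Total capital V = 8282.66 + 1606.3 + 3953 = 13841.96.
Equity: weight = 8282.66/13841.96 = 0.5984; cost = 10.986%.
Preferred: weight = 1606.3/13841.96 = 0.1160; cost = 7.3189%.
Bank debt: weight = 3953/13841.96 = 0.2856; after-tax cost = 8.8% × (1 − 24%) = 6.6880%.
WACC = 0.5984 × 10.9860% + 0.1160 × 7.3189% + 0.2856 × 6.6880% = 9.3330%.

9.33%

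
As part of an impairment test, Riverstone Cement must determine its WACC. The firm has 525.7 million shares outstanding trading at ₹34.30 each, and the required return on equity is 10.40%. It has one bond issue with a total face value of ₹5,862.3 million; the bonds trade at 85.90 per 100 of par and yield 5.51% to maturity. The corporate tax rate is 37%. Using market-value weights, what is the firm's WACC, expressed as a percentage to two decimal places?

Market value of equity E = 34.3 × 525.7m = 18031.51m. Market value of debt D = 5862.3m × 85.9/100 = 5035.7157m.
Total capital V = 18031.51 + 5035.7157 = 23067.2257.
Equity: weight = 18031.51/23067.2257 = 0.7817; cost = 10.4%.
Bonds outstanding: weight = 5035.7157/23067.2257 = 0.2183; after-tax cost = 5.51% × (1 − 37%) = 3.4713%.
WACC = 0.7817 × 10.4000% + 0.2183 × 3.4713% = 8.8874%.

8.89%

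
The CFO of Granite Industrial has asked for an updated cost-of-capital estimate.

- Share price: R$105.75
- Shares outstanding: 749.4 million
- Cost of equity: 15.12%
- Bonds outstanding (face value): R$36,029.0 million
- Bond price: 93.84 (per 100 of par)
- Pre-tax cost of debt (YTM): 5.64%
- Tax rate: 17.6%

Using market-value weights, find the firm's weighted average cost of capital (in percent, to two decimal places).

Market value of equity E = 105.75 × 749.4m = 79249.05m. Market value of debt D = 36029m × 93.84/100 = 33809.6136m.
Total capital V = 79249.05 + 33809.6136 = 113058.6636.
Equity: weight = 79249.05/113058.6636 = 0.7010; cost = 15.12%.
Bonds outstanding: weight = 33809.6136/113058.6636 = 0.2990; after-tax cost = 5.64% × (1 − 17.6%) = 4.6474%.
WACC = 0.7010 × 15.1200% + 0.2990 × 4.6474% = 11.9882%.

11.99%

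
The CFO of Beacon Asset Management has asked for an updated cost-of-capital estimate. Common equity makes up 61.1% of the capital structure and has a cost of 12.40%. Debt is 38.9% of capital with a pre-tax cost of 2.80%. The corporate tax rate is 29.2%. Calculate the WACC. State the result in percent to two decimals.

8.35%

After-tax cost of debt = 2.8% × (1 − 29.2%) = 1.9824%.
WACC = 0.611 × 12.4000% + 0.389 × 1.9824% = 8.3476%.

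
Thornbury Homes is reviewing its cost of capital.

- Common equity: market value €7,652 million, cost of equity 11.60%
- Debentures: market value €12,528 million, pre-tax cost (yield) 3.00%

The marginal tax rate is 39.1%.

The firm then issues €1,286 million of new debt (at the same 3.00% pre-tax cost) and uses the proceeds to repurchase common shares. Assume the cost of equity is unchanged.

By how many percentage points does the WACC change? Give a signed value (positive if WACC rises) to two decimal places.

Current WACC:
Total capital V = 7652 + 12528 = 20180.
Equity: weight = 7652/20180 = 0.3792; cost = 11.6%.
Debentures: weight = 12528/20180 = 0.6208; after-tax cost = 3% × (1 − 39.1%) = 1.8270%.
WACC = 0.3792 × 11.6000% + 0.6208 × 1.8270% = 5.5328%.
After the change:
Total capital V = 6366 + 13814 = 20180.
Equity: weight = 6366/20180 = 0.3155; cost = 11.6%.
Debentures: weight = 13814/20180 = 0.6845; after-tax cost = 3% × (1 − 39.1%) = 1.8270%.
WACC = 0.3155 × 11.6000% + 0.6845 × 1.8270% = 4.9100%.
Change in WACC = 4.9100% − 5.5328% = -0.6228 pp.

-0.62 pp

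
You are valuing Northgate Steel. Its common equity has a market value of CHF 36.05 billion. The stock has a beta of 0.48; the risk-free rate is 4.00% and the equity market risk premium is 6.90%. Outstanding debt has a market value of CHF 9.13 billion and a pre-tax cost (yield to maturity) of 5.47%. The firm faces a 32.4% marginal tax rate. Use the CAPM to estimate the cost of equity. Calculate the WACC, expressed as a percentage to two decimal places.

6.58%

Cost of equity via CAPM: Re = 4.0% + 0.48 × 6.9% = 7.3120%.
Total capital V = 36.05 + 9.13 = 45.18.
Equity: weight = 36.05/45.18 = 0.7979; cost = 7.312%.
Debt: weight = 9.13/45.18 = 0.2021; after-tax cost = 5.47% × (1 − 32.4%) = 3.6977%.
WACC = 0.7979 × 7.3120% + 0.2021 × 3.6977% = 6.5816%.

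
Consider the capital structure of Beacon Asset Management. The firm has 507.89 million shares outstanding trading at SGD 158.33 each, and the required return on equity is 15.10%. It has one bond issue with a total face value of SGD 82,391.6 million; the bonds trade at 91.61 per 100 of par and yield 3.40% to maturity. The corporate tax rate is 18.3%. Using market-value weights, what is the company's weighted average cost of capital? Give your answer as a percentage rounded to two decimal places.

9.13%

Market value of equity E = 158.33 × 507.89m = 80414.2237m. Market value of debt D = 82391.6m × 91.61/100 = 75478.94476m.
Total capital V = 80414.2237 + 75478.94476 = 155893.16846.
Equity: weight = 80414.2237/155893.16846 = 0.5158; cost = 15.1%.
Bonds outstanding: weight = 75478.94476/155893.16846 = 0.4842; after-tax cost = 3.4% × (1 − 18.3%) = 2.7778%.
WACC = 0.5158 × 15.1000% + 0.4842 × 2.7778% = 9.1339%.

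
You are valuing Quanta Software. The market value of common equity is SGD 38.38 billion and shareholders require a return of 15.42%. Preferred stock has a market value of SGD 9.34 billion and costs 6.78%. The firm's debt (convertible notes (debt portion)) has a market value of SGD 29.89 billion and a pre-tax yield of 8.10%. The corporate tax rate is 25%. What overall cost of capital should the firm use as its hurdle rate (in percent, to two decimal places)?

Total capital V = 38.38 + 9.34 + 29.89 = 77.61.
Equity: weight = 38.38/77.61 = 0.4945; cost = 15.42%.
Preferred: weight = 9.34/77.61 = 0.1203; cost = 6.78%.
Convertible notes (debt portion): weight = 29.89/77.61 = 0.3851; after-tax cost = 8.1% × (1 − 25%) = 6.0750%.
WACC = 0.4945 × 15.4200% + 0.1203 × 6.7800% + 0.3851 × 6.0750% = 10.7812%.

10.78%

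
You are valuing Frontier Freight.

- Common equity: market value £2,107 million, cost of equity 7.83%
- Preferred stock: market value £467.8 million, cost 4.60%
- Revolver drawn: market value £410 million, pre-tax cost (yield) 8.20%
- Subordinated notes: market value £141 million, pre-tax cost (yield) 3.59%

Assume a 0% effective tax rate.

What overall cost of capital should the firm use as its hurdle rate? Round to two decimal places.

Total capital V = 2107 + 467.8 + 410 + 141 = 3125.8.
Equity: weight = 2107/3125.8 = 0.6741; cost = 7.83%.
Preferred: weight = 467.8/3125.8 = 0.1497; cost = 4.6%.
Revolver drawn: weight = 410/3125.8 = 0.1312; after-tax cost = 8.2% × (1 − 0%) = 8.2000%.
Subordinated notes: weight = 141/3125.8 = 0.0451; after-tax cost = 3.59% × (1 − 0%) = 3.5900%.
WACC = 0.6741 × 7.8300% + 0.1497 × 4.6000% + 0.1312 × 8.2000% + 0.0451 × 3.5900% = 7.2039%.

7.20%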